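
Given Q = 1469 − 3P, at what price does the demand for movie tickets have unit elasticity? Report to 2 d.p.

For linear demand Q = a − bP, ε = −bP/(a − bP). |ε| = 1 when bP = a − bP, i.e. P = a/(2b).
P = 1469/(2·3) = 1469/6 = 244.8333.

244.83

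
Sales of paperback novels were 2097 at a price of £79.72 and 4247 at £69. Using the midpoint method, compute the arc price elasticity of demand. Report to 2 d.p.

ΔQ = 4247 − 2097 = 2150; ΔP = 69 − 79.72 = -10.72.
Midpoints: P̄ = 74.36, Q̄ = 3172.0.
ε = (ΔQ/ΔP)(P̄/Q̄) = (2150/-10.72)(74.36/3172.0).

-4.70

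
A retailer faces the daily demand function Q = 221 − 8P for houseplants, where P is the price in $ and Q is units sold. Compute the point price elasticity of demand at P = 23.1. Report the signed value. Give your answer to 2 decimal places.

At P = 23.1, Q = 36.200.
dQ/dP = −8.
ε = (dQ/dP)(P/Q) = (-8)(23.1/36.200).

-5.10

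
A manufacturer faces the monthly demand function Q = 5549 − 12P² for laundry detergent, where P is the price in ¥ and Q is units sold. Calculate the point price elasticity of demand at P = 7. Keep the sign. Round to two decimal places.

-0.24

At P = 7, Q = 4961.
dQ/dP = −24P = -168.
ε = (dQ/dP)(P/Q) = (-168)(7/4961).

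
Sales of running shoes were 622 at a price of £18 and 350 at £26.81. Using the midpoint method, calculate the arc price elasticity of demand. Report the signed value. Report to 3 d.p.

-1.423

ΔQ = 350 − 622 = -272; ΔP = 26.81 − 18 = 8.81.
Midpoints: P̄ = 22.41, Q̄ = 486.0.
ε = (ΔQ/ΔP)(P̄/Q̄) = (-272/8.81)(22.41/486.0).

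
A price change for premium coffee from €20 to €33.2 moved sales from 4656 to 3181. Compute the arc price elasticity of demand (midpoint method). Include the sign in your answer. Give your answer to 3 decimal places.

-0.759

ΔQ = 3181 − 4656 = -1475; ΔP = 33.2 − 20 = 13.2.
Midpoints: P̄ = 26.60, Q̄ = 3918.5.
ε = (ΔQ/ΔP)(P̄/Q̄) = (-1475/13.2)(26.60/3918.5).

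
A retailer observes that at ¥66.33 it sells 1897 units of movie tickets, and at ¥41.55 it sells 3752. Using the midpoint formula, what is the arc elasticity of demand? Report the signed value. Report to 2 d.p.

ΔQ = 3752 − 1897 = 1855; ΔP = 41.55 − 66.33 = -24.78.
Midpoints: P̄ = 53.94, Q̄ = 2824.5.
ε = (ΔQ/ΔP)(P̄/Q̄) = (1855/-24.78)(53.94/2824.5).

-1.43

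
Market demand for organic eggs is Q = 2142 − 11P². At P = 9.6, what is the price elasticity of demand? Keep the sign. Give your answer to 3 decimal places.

At P = 9.6, Q = 1128.240.
dQ/dP = −22P = -211.200.
ε = (dQ/dP)(P/Q) = (-211.200)(9.6/1128.240).
|ε| > 1, so demand is elastic at this price.

-1.797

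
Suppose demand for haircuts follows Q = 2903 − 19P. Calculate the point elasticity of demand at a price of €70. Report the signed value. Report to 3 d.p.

-0.846

At P = 70, Q = 1573.
dQ/dP = −19.
ε = (dQ/dP)(P/Q) = (-19)(70/1573).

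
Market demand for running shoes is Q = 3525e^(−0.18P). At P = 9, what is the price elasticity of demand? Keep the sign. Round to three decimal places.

-1.620

At P = 9, Q = 697.593.
dQ/dP = −0.18·3525e^(−0.18P) = −0.18Q = -125.567.
ε = (dQ/dP)(P/Q) = (-125.567)(9/697.593).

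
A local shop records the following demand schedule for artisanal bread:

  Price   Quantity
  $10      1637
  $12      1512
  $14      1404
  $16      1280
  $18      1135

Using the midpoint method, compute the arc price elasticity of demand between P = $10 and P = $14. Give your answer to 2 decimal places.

At P = 10, Q = 1637; at P = 14, Q = 1404.
ΔQ = -233, ΔP = 4. Midpoints: P̄ = 12.00, Q̄ = 1520.5.
ε = (ΔQ/ΔP)(P̄/Q̄) = (-233/4)(12.00/1520.5).

-0.46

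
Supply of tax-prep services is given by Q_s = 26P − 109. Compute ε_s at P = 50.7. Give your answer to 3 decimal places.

1.090

At P = 50.7, Q_s = 1209.20.
dQ_s/dP = 26.
ε_s = (dQ_s/dP)(P/Q_s) = (26)(50.7/1209.20).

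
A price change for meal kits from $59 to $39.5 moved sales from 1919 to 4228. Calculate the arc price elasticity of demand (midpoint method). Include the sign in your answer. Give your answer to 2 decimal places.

-1.90

ΔQ = 4228 − 1919 = 2309; ΔP = 39.5 − 59 = -19.5.
Midpoints: P̄ = 49.25, Q̄ = 3073.5.
ε = (ΔQ/ΔP)(P̄/Q̄) = (2309/-19.5)(49.25/3073.5).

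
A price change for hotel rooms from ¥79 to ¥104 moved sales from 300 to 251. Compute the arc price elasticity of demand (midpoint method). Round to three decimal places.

ΔQ = 251 − 300 = -49; ΔP = 104 − 79 = 25.
Midpoints: P̄ = 91.50, Q̄ = 275.5.
ε = (ΔQ/ΔP)(P̄/Q̄) = (-49/25)(91.50/275.5).

-0.651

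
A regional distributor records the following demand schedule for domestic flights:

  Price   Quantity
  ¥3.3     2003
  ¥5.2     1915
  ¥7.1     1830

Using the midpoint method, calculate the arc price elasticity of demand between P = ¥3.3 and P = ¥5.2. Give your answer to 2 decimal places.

At P = 3.3, Q = 2003; at P = 5.2, Q = 1915.
ΔQ = -88, ΔP = 1.9. Midpoints: P̄ = 4.25, Q̄ = 1959.0.
ε = (ΔQ/ΔP)(P̄/Q̄) = (-88/1.9)(4.25/1959.0).

-0.10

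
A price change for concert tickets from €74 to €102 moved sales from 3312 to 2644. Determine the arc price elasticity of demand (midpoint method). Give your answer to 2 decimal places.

ΔQ = 2644 − 3312 = -668; ΔP = 102 − 74 = 28.
Midpoints: P̄ = 88.00, Q̄ = 2978.0.
ε = (ΔQ/ΔP)(P̄/Q̄) = (-668/28)(88.00/2978.0).

-0.70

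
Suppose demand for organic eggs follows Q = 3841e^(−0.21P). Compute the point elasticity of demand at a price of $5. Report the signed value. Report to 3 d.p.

At P = 5, Q = 1344.111.
dQ/dP = −0.21·3841e^(−0.21P) = −0.21Q = -282.263.
ε = (dQ/dP)(P/Q) = (-282.263)(5/1344.111).

-1.050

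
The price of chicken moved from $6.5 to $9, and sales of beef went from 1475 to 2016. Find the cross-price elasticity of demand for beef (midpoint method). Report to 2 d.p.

ΔQ_x = 2016 − 1475 = 541; ΔP_y = 9 − 6.5 = 2.5.
Midpoints: P̄_y = 7.75, Q̄_x = 1745.5.
ε_xy = (ΔQ_x/ΔP_y)(P̄_y/Q̄_x) = (541/2.5)(7.75/1745.5).

0.96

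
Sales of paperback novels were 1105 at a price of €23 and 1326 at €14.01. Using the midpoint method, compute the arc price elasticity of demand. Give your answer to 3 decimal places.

-0.374

ΔQ = 1326 − 1105 = 221; ΔP = 14.01 − 23 = -8.99.
Midpoints: P̄ = 18.50, Q̄ = 1215.5.
ε = (ΔQ/ΔP)(P̄/Q̄) = (221/-8.99)(18.50/1215.5).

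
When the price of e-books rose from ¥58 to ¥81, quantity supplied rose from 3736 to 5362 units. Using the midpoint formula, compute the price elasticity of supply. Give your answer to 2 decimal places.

ΔQ = 5362 − 3736 = 1626; ΔP = 81 − 58 = 23.
Midpoints: P̄ = 69.50, Q̄ = 4549.0.
ε_s = (ΔQ/ΔP)(P̄/Q̄) = (1626/23)(69.50/4549.0).

1.08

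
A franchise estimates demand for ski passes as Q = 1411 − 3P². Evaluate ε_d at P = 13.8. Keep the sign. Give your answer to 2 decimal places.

-1.36

At P = 13.8, Q = 839.680.
dQ/dP = −6P = -82.800.
ε = (dQ/dP)(P/Q) = (-82.800)(13.8/839.680).
|ε| > 1, so demand is elastic at this price.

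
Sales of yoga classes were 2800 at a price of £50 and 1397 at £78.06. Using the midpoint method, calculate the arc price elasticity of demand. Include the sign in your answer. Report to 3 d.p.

ΔQ = 1397 − 2800 = -1403; ΔP = 78.06 − 50 = 28.06.
Midpoints: P̄ = 64.03, Q̄ = 2098.5.
ε = (ΔQ/ΔP)(P̄/Q̄) = (-1403/28.06)(64.03/2098.5).

-1.526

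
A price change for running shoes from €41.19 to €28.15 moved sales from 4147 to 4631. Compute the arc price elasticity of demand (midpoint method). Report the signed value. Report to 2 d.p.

-0.29

ΔQ = 4631 − 4147 = 484; ΔP = 28.15 − 41.19 = -13.04.
Midpoints: P̄ = 34.67, Q̄ = 4389.0.
ε = (ΔQ/ΔP)(P̄/Q̄) = (484/-13.04)(34.67/4389.0).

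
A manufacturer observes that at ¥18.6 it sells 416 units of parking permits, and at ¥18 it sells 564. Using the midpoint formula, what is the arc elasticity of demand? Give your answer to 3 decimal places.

-9.212

ΔQ = 564 − 416 = 148; ΔP = 18 − 18.6 = -0.6.
Midpoints: P̄ = 18.30, Q̄ = 490.0.
ε = (ΔQ/ΔP)(P̄/Q̄) = (148/-0.6)(18.30/490.0).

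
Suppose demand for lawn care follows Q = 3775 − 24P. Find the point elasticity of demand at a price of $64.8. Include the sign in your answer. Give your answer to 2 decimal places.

-0.70

At P = 64.8, Q = 2219.800.
dQ/dP = −24.
ε = (dQ/dP)(P/Q) = (-24)(64.8/2219.800).
|ε| < 1, so demand is inelastic at this price.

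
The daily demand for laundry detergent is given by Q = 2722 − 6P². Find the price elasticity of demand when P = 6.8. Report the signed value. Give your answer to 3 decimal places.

At P = 6.8, Q = 2444.560.
dQ/dP = −12P = -81.600.
ε = (dQ/dP)(P/Q) = (-81.600)(6.8/2444.560).

-0.227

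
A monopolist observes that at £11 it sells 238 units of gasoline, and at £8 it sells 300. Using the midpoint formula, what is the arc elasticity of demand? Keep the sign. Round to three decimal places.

-0.730

ΔQ = 300 − 238 = 62; ΔP = 8 − 11 = -3.
Midpoints: P̄ = 9.50, Q̄ = 269.0.
ε = (ΔQ/ΔP)(P̄/Q̄) = (62/-3)(9.50/269.0).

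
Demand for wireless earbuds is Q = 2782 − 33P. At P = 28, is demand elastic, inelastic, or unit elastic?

inelastic

Q = 1858, dQ/dP = -33.
ε = (dQ/dP)(P/Q) ≈ -0.497.
|ε| = 0.50 < 1.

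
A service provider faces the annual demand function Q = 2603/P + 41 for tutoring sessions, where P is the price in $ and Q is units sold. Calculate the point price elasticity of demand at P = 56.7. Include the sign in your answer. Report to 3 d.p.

-0.528

At P = 56.7, Q = 86.908.
dQ/dP = −2603/P² = -0.810.
ε = (dQ/dP)(P/Q) = (-0.810)(56.7/86.908).
|ε| < 1, so demand is inelastic at this price.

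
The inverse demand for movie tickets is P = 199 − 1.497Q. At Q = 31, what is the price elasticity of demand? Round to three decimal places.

-3.288

At Q = 31, P = 199 − 1.497(31) = 152.59.
dP/dQ = −1.497, so dQ/dP = 1/(−1.497) = -0.668.
ε = (dQ/dP)(P/Q) = (-0.668)(152.59/31).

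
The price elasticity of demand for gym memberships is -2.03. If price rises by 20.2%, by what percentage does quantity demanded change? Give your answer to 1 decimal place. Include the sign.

%ΔQ ≈ ε × %ΔP = (-2.03)(20.2%) = -41.01%.

-41.0%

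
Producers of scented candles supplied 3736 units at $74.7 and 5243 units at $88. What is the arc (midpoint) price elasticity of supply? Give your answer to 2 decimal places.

ΔQ = 5243 − 3736 = 1507; ΔP = 88 − 74.7 = 13.3.
Midpoints: P̄ = 81.35, Q̄ = 4489.5.
ε_s = (ΔQ/ΔP)(P̄/Q̄) = (1507/13.3)(81.35/4489.5).

2.05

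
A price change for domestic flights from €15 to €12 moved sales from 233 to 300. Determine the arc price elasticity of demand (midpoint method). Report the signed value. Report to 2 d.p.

-1.13

ΔQ = 300 − 233 = 67; ΔP = 12 − 15 = -3.
Midpoints: P̄ = 13.50, Q̄ = 266.5.
ε = (ΔQ/ΔP)(P̄/Q̄) = (67/-3)(13.50/266.5).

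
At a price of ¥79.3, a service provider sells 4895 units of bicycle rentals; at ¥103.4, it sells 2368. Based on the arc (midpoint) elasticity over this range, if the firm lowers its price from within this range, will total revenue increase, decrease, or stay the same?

increase

Arc ε = (-2527/24.1)(91.35/3631.5) ≈ -2.638.
|ε| = 2.64 > 1, so demand is elastic. A price cut therefore raises total revenue.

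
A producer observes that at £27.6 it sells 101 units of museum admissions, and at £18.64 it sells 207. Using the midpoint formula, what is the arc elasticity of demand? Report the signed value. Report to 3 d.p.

-1.776

ΔQ = 207 − 101 = 106; ΔP = 18.64 − 27.6 = -8.96.
Midpoints: P̄ = 23.12, Q̄ = 154.0.
ε = (ΔQ/ΔP)(P̄/Q̄) = (106/-8.96)(23.12/154.0).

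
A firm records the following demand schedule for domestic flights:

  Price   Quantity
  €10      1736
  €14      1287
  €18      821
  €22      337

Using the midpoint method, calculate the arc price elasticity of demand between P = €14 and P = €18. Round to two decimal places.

At P = 14, Q = 1287; at P = 18, Q = 821.
ΔQ = -466, ΔP = 4. Midpoints: P̄ = 16.00, Q̄ = 1054.0.
ε = (ΔQ/ΔP)(P̄/Q̄) = (-466/4)(16.00/1054.0).

-1.77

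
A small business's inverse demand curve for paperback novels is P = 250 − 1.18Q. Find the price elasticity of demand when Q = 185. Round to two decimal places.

-0.15

At Q = 185, P = 250 − 1.18(185) = 31.70.
dP/dQ = −1.18, so dQ/dP = 1/(−1.18) = -0.847.
ε = (dQ/dP)(P/Q) = (-0.847)(31.70/185).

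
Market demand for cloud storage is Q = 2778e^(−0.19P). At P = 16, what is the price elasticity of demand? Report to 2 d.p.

-3.04

At P = 16, Q = 132.885.
dQ/dP = −0.19·2778e^(−0.19P) = −0.19Q = -25.248.
ε = (dQ/dP)(P/Q) = (-25.248)(16/132.885).
|ε| > 1, so demand is elastic at this price.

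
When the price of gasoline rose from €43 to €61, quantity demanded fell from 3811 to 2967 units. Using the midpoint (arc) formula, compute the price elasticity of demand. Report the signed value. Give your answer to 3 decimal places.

ΔQ = 2967 − 3811 = -844; ΔP = 61 − 43 = 18.
Midpoints: P̄ = 52.00, Q̄ = 3389.0.
ε = (ΔQ/ΔP)(P̄/Q̄) = (-844/18)(52.00/3389.0).

-0.719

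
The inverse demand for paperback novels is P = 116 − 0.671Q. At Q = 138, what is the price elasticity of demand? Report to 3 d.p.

At Q = 138, P = 116 − 0.671(138) = 23.40.
dP/dQ = −0.671, so dQ/dP = 1/(−0.671) = -1.490.
ε = (dQ/dP)(P/Q) = (-1.490)(23.40/138).

-0.253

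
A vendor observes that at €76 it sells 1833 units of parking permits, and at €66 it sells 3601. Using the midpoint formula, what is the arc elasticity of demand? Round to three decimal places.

ΔQ = 3601 − 1833 = 1768; ΔP = 66 − 76 = -10.
Midpoints: P̄ = 71.00, Q̄ = 2717.0.
ε = (ΔQ/ΔP)(P̄/Q̄) = (1768/-10)(71.00/2717.0).

-4.620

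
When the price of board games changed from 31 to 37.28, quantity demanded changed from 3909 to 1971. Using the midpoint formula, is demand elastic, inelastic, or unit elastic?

elastic

Arc ε ≈ -3.584.
|ε| = 3.58 > 1.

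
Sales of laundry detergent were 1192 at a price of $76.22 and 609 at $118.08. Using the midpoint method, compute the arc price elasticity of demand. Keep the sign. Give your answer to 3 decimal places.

-1.503

ΔQ = 609 − 1192 = -583; ΔP = 118.08 − 76.22 = 41.86.
Midpoints: P̄ = 97.15, Q̄ = 900.5.
ε = (ΔQ/ΔP)(P̄/Q̄) = (-583/41.86)(97.15/900.5).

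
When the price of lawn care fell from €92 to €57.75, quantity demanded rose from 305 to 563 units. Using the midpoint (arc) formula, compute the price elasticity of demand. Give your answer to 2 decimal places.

-1.30

ΔQ = 563 − 305 = 258; ΔP = 57.75 − 92 = -34.25.
Midpoints: P̄ = 74.88, Q̄ = 434.0.
ε = (ΔQ/ΔP)(P̄/Q̄) = (258/-34.25)(74.88/434.0).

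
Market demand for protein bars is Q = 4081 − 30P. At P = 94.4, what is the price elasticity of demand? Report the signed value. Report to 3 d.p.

At P = 94.4, Q = 1249.
dQ/dP = −30.
ε = (dQ/dP)(P/Q) = (-30)(94.4/1249).

-2.267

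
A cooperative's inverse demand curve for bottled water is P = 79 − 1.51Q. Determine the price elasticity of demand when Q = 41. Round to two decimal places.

At Q = 41, P = 79 − 1.51(41) = 17.09.
dP/dQ = −1.51, so dQ/dP = 1/(−1.51) = -0.662.
ε = (dQ/dP)(P/Q) = (-0.662)(17.09/41).

-0.28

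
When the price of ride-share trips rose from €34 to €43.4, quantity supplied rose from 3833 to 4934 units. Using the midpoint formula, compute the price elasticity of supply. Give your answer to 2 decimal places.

1.03

ΔQ = 4934 − 3833 = 1101; ΔP = 43.4 − 34 = 9.4.
Midpoints: P̄ = 38.70, Q̄ = 4383.5.
ε_s = (ΔQ/ΔP)(P̄/Q̄) = (1101/9.4)(38.70/4383.5).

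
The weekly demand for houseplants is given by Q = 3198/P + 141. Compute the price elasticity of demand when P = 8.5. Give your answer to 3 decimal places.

At P = 8.5, Q = 517.235.
dQ/dP = −3198/P² = -44.263.
ε = (dQ/dP)(P/Q) = (-44.263)(8.5/517.235).

-0.727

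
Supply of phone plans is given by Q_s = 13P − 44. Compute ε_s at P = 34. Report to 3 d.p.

1.111

At P = 34, Q_s = 398.
dQ_s/dP = 13.
ε_s = (dQ_s/dP)(P/Q_s) = (13)(34/398).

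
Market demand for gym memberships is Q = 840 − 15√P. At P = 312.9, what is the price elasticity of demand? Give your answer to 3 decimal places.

At P = 312.9, Q = 574.665.
dQ/dP = −15/(2√P) = -0.424.
ε = (dQ/dP)(P/Q) = (-0.424)(312.9/574.665).

-0.231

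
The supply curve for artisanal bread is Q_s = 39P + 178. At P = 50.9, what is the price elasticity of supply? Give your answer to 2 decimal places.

0.92

At P = 50.9, Q_s = 2163.10.
dQ_s/dP = 39.
ε_s = (dQ_s/dP)(P/Q_s) = (39)(50.9/2163.10).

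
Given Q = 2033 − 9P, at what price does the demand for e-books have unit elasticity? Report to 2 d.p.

For linear demand Q = a − bP, ε = −bP/(a − bP). |ε| = 1 when bP = a − bP, i.e. P = a/(2b).
P = 2033/(2·9) = 2033/18 = 112.9444.

112.94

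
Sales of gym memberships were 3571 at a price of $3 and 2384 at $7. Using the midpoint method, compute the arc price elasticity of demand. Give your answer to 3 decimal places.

-0.498

ΔQ = 2384 − 3571 = -1187; ΔP = 7 − 3 = 4.
Midpoints: P̄ = 5.00, Q̄ = 2977.5.
ε = (ΔQ/ΔP)(P̄/Q̄) = (-1187/4)(5.00/2977.5).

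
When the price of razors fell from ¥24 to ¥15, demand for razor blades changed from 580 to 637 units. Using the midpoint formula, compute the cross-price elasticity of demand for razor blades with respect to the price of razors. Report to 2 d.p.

-0.20

ΔQ_x = 637 − 580 = 57; ΔP_y = 15 − 24 = -9.
Midpoints: P̄_y = 19.50, Q̄_x = 608.5.
ε_xy = (ΔQ_x/ΔP_y)(P̄_y/Q̄_x) = (57/-9)(19.50/608.5).
ε_xy < 0, so the goods are complements.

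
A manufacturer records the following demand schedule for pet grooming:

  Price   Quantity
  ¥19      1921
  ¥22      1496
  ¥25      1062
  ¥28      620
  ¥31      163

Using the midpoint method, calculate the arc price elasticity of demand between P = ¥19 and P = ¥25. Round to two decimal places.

At P = 19, Q = 1921; at P = 25, Q = 1062.
ΔQ = -859, ΔP = 6. Midpoints: P̄ = 22.00, Q̄ = 1491.5.
ε = (ΔQ/ΔP)(P̄/Q̄) = (-859/6)(22.00/1491.5).

-2.11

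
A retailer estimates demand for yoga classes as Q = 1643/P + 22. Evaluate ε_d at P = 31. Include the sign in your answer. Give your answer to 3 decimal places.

At P = 31, Q = 75.
dQ/dP = −1643/P² = -1.710.
ε = (dQ/dP)(P/Q) = (-1.710)(31/75).
|ε| < 1, so demand is inelastic at this price.

-0.707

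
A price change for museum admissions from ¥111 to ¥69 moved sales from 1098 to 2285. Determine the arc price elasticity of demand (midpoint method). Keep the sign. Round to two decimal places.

ΔQ = 2285 − 1098 = 1187; ΔP = 69 − 111 = -42.
Midpoints: P̄ = 90.00, Q̄ = 1691.5.
ε = (ΔQ/ΔP)(P̄/Q̄) = (1187/-42)(90.00/1691.5).

-1.50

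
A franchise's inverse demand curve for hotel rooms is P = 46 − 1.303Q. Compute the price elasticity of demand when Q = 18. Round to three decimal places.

At Q = 18, P = 46 − 1.303(18) = 22.55.
dP/dQ = −1.303, so dQ/dP = 1/(−1.303) = -0.767.
ε = (dQ/dP)(P/Q) = (-0.767)(22.55/18).

-0.961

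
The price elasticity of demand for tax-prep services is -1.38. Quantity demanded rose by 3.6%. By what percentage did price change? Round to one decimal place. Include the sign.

%ΔP ≈ %ΔQ / ε = (3.6%)/(-1.38) = -2.61%.

-2.6%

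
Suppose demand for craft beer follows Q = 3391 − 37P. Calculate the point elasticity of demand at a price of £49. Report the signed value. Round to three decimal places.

At P = 49, Q = 1578.
dQ/dP = −37.
ε = (dQ/dP)(P/Q) = (-37)(49/1578).

-1.149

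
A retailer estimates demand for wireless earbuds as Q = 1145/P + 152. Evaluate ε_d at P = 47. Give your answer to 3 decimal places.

At P = 47, Q = 176.362.
dQ/dP = −1145/P² = -0.518.
ε = (dQ/dP)(P/Q) = (-0.518)(47/176.362).
|ε| < 1, so demand is inelastic at this price.

-0.138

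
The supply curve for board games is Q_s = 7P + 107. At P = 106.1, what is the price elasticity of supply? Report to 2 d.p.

At P = 106.1, Q_s = 849.70.
dQ_s/dP = 7.
ε_s = (dQ_s/dP)(P/Q_s) = (7)(106.1/849.70).

0.87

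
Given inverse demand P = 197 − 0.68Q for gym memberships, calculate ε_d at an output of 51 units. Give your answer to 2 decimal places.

-4.68

At Q = 51, P = 197 − 0.68(51) = 162.32.
dP/dQ = −0.68, so dQ/dP = 1/(−0.68) = -1.471.
ε = (dQ/dP)(P/Q) = (-1.471)(162.32/51).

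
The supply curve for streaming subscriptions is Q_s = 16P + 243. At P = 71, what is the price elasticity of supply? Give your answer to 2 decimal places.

At P = 71, Q_s = 1379.
dQ_s/dP = 16.
ε_s = (dQ_s/dP)(P/Q_s) = (16)(71/1379).

0.82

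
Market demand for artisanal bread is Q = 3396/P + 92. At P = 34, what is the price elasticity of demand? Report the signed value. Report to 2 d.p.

-0.52

At P = 34, Q = 191.882.
dQ/dP = −3396/P² = -2.938.
ε = (dQ/dP)(P/Q) = (-2.938)(34/191.882).
|ε| < 1, so demand is inelastic at this price.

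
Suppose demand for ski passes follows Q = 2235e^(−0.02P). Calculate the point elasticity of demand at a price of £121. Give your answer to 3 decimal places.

-2.420

At P = 121, Q = 198.740.
dQ/dP = −0.02·2235e^(−0.02P) = −0.02Q = -3.975.
ε = (dQ/dP)(P/Q) = (-3.975)(121/198.740).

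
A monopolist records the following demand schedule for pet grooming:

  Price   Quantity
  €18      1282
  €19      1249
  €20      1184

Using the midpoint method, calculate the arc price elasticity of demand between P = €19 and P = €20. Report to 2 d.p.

-1.04

At P = 19, Q = 1249; at P = 20, Q = 1184.
ΔQ = -65, ΔP = 1. Midpoints: P̄ = 19.50, Q̄ = 1216.5.
ε = (ΔQ/ΔP)(P̄/Q̄) = (-65/1)(19.50/1216.5).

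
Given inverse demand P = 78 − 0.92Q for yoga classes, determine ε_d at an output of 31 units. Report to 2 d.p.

-1.73

At Q = 31, P = 78 − 0.92(31) = 49.48.
dP/dQ = −0.92, so dQ/dP = 1/(−0.92) = -1.087.
ε = (dQ/dP)(P/Q) = (-1.087)(49.48/31).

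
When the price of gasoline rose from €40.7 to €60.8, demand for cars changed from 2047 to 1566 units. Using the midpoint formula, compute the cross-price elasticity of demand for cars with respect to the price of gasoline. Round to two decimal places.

ΔQ_x = 1566 − 2047 = -481; ΔP_y = 60.8 − 40.7 = 20.1.
Midpoints: P̄_y = 50.75, Q̄_x = 1806.5.
ε_xy = (ΔQ_x/ΔP_y)(P̄_y/Q̄_x) = (-481/20.1)(50.75/1806.5).

-0.67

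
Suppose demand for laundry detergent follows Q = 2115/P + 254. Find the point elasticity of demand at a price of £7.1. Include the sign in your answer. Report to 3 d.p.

At P = 7.1, Q = 551.887.
dQ/dP = −2115/P² = -41.956.
ε = (dQ/dP)(P/Q) = (-41.956)(7.1/551.887).

-0.540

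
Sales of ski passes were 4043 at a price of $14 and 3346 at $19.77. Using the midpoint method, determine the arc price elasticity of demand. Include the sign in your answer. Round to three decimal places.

-0.552

ΔQ = 3346 − 4043 = -697; ΔP = 19.77 − 14 = 5.77.
Midpoints: P̄ = 16.88, Q̄ = 3694.5.
ε = (ΔQ/ΔP)(P̄/Q̄) = (-697/5.77)(16.88/3694.5).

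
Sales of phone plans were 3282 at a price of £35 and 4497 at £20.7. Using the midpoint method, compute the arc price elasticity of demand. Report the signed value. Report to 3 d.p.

-0.608

ΔQ = 4497 − 3282 = 1215; ΔP = 20.7 − 35 = -14.3.
Midpoints: P̄ = 27.85, Q̄ = 3889.5.
ε = (ΔQ/ΔP)(P̄/Q̄) = (1215/-14.3)(27.85/3889.5).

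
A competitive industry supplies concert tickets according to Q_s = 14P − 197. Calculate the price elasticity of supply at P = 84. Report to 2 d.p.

At P = 84, Q_s = 979.
dQ_s/dP = 14.
ε_s = (dQ_s/dP)(P/Q_s) = (14)(84/979).

1.20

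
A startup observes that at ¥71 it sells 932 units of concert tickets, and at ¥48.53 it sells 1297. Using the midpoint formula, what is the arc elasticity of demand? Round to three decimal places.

ΔQ = 1297 − 932 = 365; ΔP = 48.53 − 71 = -22.47.
Midpoints: P̄ = 59.77, Q̄ = 1114.5.
ε = (ΔQ/ΔP)(P̄/Q̄) = (365/-22.47)(59.77/1114.5).

-0.871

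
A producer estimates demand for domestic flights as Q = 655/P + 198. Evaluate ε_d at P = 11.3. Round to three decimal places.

At P = 11.3, Q = 255.965.
dQ/dP = −655/P² = -5.130.
ε = (dQ/dP)(P/Q) = (-5.130)(11.3/255.965).
|ε| < 1, so demand is inelastic at this price.

-0.226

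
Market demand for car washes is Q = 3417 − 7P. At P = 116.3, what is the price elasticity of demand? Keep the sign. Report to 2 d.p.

At P = 116.3, Q = 2602.900.
dQ/dP = −7.
ε = (dQ/dP)(P/Q) = (-7)(116.3/2602.900).

-0.31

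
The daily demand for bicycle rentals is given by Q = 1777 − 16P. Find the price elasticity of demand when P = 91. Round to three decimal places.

-4.536

At P = 91, Q = 321.
dQ/dP = −16.
ε = (dQ/dP)(P/Q) = (-16)(91/321).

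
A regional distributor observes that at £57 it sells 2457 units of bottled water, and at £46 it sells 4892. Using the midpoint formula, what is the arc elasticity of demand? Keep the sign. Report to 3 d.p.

-3.103

ΔQ = 4892 − 2457 = 2435; ΔP = 46 − 57 = -11.
Midpoints: P̄ = 51.50, Q̄ = 3674.5.
ε = (ΔQ/ΔP)(P̄/Q̄) = (2435/-11)(51.50/3674.5).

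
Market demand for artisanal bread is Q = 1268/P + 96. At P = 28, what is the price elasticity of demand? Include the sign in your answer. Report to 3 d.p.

At P = 28, Q = 141.286.
dQ/dP = −1268/P² = -1.617.
ε = (dQ/dP)(P/Q) = (-1.617)(28/141.286).

-0.321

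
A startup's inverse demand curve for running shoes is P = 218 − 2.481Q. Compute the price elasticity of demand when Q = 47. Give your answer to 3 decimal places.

-0.870

At Q = 47, P = 218 − 2.481(47) = 101.39.
dP/dQ = −2.481, so dQ/dP = 1/(−2.481) = -0.403.
ε = (dQ/dP)(P/Q) = (-0.403)(101.39/47).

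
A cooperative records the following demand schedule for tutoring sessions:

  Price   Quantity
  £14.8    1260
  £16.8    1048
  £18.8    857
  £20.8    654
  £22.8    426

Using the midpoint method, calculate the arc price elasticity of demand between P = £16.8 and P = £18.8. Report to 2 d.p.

At P = 16.8, Q = 1048; at P = 18.8, Q = 857.
ΔQ = -191, ΔP = 2.0. Midpoints: P̄ = 17.80, Q̄ = 952.5.
ε = (ΔQ/ΔP)(P̄/Q̄) = (-191/2.0)(17.80/952.5).

-1.78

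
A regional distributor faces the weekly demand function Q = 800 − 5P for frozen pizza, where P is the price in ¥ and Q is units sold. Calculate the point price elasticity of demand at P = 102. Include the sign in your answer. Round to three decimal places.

-1.759

At P = 102, Q = 290.
dQ/dP = −5.
ε = (dQ/dP)(P/Q) = (-5)(102/290).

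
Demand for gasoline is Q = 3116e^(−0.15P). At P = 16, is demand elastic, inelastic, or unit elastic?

Q = 282.677, dQ/dP = -42.402.
ε = (dQ/dP)(P/Q) ≈ -2.400.
|ε| = 2.40 > 1.

elastic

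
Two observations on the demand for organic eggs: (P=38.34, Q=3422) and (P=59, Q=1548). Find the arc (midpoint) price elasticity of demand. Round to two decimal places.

-1.78

ΔQ = 1548 − 3422 = -1874; ΔP = 59 − 38.34 = 20.66.
Midpoints: P̄ = 48.67, Q̄ = 2485.0.
ε = (ΔQ/ΔP)(P̄/Q̄) = (-1874/20.66)(48.67/2485.0).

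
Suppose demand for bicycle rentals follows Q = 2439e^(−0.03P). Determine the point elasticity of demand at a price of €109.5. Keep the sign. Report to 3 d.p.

At P = 109.5, Q = 91.318.
dQ/dP = −0.03·2439e^(−0.03P) = −0.03Q = -2.740.
ε = (dQ/dP)(P/Q) = (-2.740)(109.5/91.318).

-3.285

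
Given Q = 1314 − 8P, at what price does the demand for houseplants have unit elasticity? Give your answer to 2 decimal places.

For linear demand Q = a − bP, ε = −bP/(a − bP). |ε| = 1 when bP = a − bP, i.e. P = a/(2b).
P = 1314/(2·8) = 1314/16 = 82.1250.

82.13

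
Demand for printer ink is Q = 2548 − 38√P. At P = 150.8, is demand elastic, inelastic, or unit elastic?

inelastic

Q = 2081.358, dQ/dP = -1.547.
ε = (dQ/dP)(P/Q) ≈ -0.112.
|ε| = 0.11 < 1.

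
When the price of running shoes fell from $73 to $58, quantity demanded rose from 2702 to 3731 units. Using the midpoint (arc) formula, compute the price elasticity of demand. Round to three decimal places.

ΔQ = 3731 − 2702 = 1029; ΔP = 58 − 73 = -15.
Midpoints: P̄ = 65.50, Q̄ = 3216.5.
ε = (ΔQ/ΔP)(P̄/Q̄) = (1029/-15)(65.50/3216.5).

-1.397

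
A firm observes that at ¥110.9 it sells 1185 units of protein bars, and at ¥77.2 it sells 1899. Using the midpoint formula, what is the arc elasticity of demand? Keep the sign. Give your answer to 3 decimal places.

ΔQ = 1899 − 1185 = 714; ΔP = 77.2 − 110.9 = -33.7.
Midpoints: P̄ = 94.05, Q̄ = 1542.0.
ε = (ΔQ/ΔP)(P̄/Q̄) = (714/-33.7)(94.05/1542.0).

-1.292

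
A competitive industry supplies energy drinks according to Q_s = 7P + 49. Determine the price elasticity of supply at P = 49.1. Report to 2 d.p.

At P = 49.1, Q_s = 392.70.
dQ_s/dP = 7.
ε_s = (dQ_s/dP)(P/Q_s) = (7)(49.1/392.70).

0.88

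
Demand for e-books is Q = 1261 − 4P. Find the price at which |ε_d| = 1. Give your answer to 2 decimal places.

157.63

For linear demand Q = a − bP, ε = −bP/(a − bP). |ε| = 1 when bP = a − bP, i.e. P = a/(2b).
P = 1261/(2·4) = 1261/8 = 157.6250.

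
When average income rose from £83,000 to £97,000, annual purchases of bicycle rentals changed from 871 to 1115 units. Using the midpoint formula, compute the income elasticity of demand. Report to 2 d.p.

ΔQ = 244, ΔI = 14000. Midpoints: Ī = 90,000, Q̄ = 993.0.
ε_I = (ΔQ/ΔI)(Ī/Q̄) = (244/14000)(90000/993.0).
ε_I > 0, so the good is normal.

1.58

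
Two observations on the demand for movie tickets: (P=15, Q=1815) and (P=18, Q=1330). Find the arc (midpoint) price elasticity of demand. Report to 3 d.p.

-1.696

ΔQ = 1330 − 1815 = -485; ΔP = 18 − 15 = 3.
Midpoints: P̄ = 16.50, Q̄ = 1572.5.
ε = (ΔQ/ΔP)(P̄/Q̄) = (-485/3)(16.50/1572.5).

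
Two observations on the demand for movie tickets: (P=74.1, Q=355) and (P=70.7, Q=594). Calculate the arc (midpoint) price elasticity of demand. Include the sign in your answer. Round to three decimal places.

ΔQ = 594 − 355 = 239; ΔP = 70.7 − 74.1 = -3.4.
Midpoints: P̄ = 72.40, Q̄ = 474.5.
ε = (ΔQ/ΔP)(P̄/Q̄) = (239/-3.4)(72.40/474.5).

-10.726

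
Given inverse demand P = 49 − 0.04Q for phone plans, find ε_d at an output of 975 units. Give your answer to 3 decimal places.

At Q = 975, P = 49 − 0.04(975) = 10.00.
dP/dQ = −0.04, so dQ/dP = 1/(−0.04) = -25.000.
ε = (dQ/dP)(P/Q) = (-25.000)(10.00/975).

-0.256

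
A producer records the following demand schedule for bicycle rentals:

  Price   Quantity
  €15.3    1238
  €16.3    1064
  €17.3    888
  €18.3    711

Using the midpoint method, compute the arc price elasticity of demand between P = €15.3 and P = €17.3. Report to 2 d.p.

At P = 15.3, Q = 1238; at P = 17.3, Q = 888.
ΔQ = -350, ΔP = 2.0. Midpoints: P̄ = 16.30, Q̄ = 1063.0.
ε = (ΔQ/ΔP)(P̄/Q̄) = (-350/2.0)(16.30/1063.0).

-2.68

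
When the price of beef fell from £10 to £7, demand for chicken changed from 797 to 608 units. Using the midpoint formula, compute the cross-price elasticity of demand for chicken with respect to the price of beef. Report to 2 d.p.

ΔQ_x = 608 − 797 = -189; ΔP_y = 7 − 10 = -3.
Midpoints: P̄_y = 8.50, Q̄_x = 702.5.
ε_xy = (ΔQ_x/ΔP_y)(P̄_y/Q̄_x) = (-189/-3)(8.50/702.5).

0.76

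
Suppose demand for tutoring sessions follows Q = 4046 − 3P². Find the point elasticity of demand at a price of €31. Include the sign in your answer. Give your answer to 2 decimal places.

At P = 31, Q = 1163.
dQ/dP = −6P = -186.
ε = (dQ/dP)(P/Q) = (-186)(31/1163).
|ε| > 1, so demand is elastic at this price.

-4.96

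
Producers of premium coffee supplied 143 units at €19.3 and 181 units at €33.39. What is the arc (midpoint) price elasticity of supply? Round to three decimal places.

0.439

ΔQ = 181 − 143 = 38; ΔP = 33.39 − 19.3 = 14.09.
Midpoints: P̄ = 26.34, Q̄ = 162.0.
ε_s = (ΔQ/ΔP)(P̄/Q̄) = (38/14.09)(26.34/162.0).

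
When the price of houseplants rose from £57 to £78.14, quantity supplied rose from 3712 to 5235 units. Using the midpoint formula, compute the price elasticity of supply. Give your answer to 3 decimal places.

ΔQ = 5235 − 3712 = 1523; ΔP = 78.14 − 57 = 21.14.
Midpoints: P̄ = 67.57, Q̄ = 4473.5.
ε_s = (ΔQ/ΔP)(P̄/Q̄) = (1523/21.14)(67.57/4473.5).

1.088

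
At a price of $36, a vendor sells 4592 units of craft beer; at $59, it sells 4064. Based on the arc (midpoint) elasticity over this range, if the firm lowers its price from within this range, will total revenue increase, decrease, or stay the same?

decrease

Arc ε = (-528/23)(47.50/4328.0) ≈ -0.252.
|ε| = 0.25 < 1, so demand is inelastic. A price cut therefore reduces total revenue.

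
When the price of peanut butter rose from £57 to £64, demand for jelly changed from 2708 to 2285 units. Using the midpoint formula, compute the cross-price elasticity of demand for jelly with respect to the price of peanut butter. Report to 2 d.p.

ΔQ_x = 2285 − 2708 = -423; ΔP_y = 64 − 57 = 7.
Midpoints: P̄_y = 60.50, Q̄_x = 2496.5.
ε_xy = (ΔQ_x/ΔP_y)(P̄_y/Q̄_x) = (-423/7)(60.50/2496.5).

-1.46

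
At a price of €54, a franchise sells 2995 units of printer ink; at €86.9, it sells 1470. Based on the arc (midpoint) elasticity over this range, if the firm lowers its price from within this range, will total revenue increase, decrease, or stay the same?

increase

Arc ε = (-1525/32.9)(70.45/2232.5) ≈ -1.463.
|ε| = 1.46 > 1, so demand is elastic. A price cut therefore raises total revenue.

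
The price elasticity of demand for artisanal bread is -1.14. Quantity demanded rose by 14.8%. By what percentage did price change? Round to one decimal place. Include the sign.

-13.0%

%ΔP ≈ %ΔQ / ε = (14.8%)/(-1.14) = -12.98%.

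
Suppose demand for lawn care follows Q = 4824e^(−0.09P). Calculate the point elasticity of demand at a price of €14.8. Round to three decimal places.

-1.332

At P = 14.8, Q = 1273.289.
dQ/dP = −0.09·4824e^(−0.09P) = −0.09Q = -114.596.
ε = (dQ/dP)(P/Q) = (-114.596)(14.8/1273.289).
|ε| > 1, so demand is elastic at this price.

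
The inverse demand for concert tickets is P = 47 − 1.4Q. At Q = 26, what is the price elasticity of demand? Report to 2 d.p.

At Q = 26, P = 47 − 1.4(26) = 10.60.
dP/dQ = −1.4, so dQ/dP = 1/(−1.4) = -0.714.
ε = (dQ/dP)(P/Q) = (-0.714)(10.60/26).

-0.29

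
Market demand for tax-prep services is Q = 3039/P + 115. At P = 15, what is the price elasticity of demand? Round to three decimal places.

-0.638

At P = 15, Q = 317.600.
dQ/dP = −3039/P² = -13.507.
ε = (dQ/dP)(P/Q) = (-13.507)(15/317.600).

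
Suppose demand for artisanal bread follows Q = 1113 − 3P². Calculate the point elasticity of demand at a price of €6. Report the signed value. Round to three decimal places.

-0.215

At P = 6, Q = 1005.
dQ/dP = −6P = -36.
ε = (dQ/dP)(P/Q) = (-36)(6/1005).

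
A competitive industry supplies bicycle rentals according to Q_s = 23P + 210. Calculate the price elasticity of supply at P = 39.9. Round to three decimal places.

At P = 39.9, Q_s = 1127.70.
dQ_s/dP = 23.
ε_s = (dQ_s/dP)(P/Q_s) = (23)(39.9/1127.70).

0.814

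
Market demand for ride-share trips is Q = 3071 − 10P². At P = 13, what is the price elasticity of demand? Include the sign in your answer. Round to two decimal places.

At P = 13, Q = 1381.
dQ/dP = −20P = -260.
ε = (dQ/dP)(P/Q) = (-260)(13/1381).
|ε| > 1, so demand is elastic at this price.

-2.45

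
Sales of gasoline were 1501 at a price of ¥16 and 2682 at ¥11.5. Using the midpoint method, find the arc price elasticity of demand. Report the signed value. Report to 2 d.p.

ΔQ = 2682 − 1501 = 1181; ΔP = 11.5 − 16 = -4.5.
Midpoints: P̄ = 13.75, Q̄ = 2091.5.
ε = (ΔQ/ΔP)(P̄/Q̄) = (1181/-4.5)(13.75/2091.5).

-1.73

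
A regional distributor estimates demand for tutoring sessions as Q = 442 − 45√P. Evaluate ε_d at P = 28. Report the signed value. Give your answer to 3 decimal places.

At P = 28, Q = 203.882.
dQ/dP = −45/(2√P) = -4.252.
ε = (dQ/dP)(P/Q) = (-4.252)(28/203.882).
|ε| < 1, so demand is inelastic at this price.

-0.584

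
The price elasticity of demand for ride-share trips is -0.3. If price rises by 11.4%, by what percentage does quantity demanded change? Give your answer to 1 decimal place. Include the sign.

-3.4%

%ΔQ ≈ ε × %ΔP = (-0.3)(11.4%) = -3.42%.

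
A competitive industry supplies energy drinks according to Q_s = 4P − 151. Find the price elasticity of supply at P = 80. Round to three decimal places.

At P = 80, Q_s = 169.
dQ_s/dP = 4.
ε_s = (dQ_s/dP)(P/Q_s) = (4)(80/169).

1.893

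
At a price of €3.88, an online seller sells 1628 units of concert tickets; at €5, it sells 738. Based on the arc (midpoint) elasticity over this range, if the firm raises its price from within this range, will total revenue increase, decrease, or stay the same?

decrease

Arc ε = (-890/1.12)(4.44/1183.0) ≈ -2.982.
|ε| = 2.98 > 1, so demand is elastic. A price rise therefore reduces total revenue.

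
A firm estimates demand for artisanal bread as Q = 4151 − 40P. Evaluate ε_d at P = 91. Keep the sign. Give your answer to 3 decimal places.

At P = 91, Q = 511.
dQ/dP = −40.
ε = (dQ/dP)(P/Q) = (-40)(91/511).

-7.123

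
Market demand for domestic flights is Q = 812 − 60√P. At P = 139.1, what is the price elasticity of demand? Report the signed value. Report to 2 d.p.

At P = 139.1, Q = 104.356.
dQ/dP = −60/(2√P) = -2.544.
ε = (dQ/dP)(P/Q) = (-2.544)(139.1/104.356).

-3.39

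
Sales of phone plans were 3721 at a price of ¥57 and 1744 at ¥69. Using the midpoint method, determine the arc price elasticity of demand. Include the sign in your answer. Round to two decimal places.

ΔQ = 1744 − 3721 = -1977; ΔP = 69 − 57 = 12.
Midpoints: P̄ = 63.00, Q̄ = 2732.5.
ε = (ΔQ/ΔP)(P̄/Q̄) = (-1977/12)(63.00/2732.5).

-3.80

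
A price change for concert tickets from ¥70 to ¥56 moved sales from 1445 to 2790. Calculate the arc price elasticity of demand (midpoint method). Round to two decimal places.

ΔQ = 2790 − 1445 = 1345; ΔP = 56 − 70 = -14.
Midpoints: P̄ = 63.00, Q̄ = 2117.5.
ε = (ΔQ/ΔP)(P̄/Q̄) = (1345/-14)(63.00/2117.5).

-2.86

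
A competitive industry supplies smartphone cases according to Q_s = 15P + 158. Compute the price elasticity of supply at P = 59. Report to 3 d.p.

At P = 59, Q_s = 1043.
dQ_s/dP = 15.
ε_s = (dQ_s/dP)(P/Q_s) = (15)(59/1043).

0.849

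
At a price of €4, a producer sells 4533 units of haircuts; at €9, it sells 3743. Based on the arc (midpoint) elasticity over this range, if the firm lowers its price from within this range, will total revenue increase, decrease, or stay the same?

Arc ε = (-790/5)(6.50/4138.0) ≈ -0.248.
|ε| = 0.25 < 1, so demand is inelastic. A price cut therefore reduces total revenue.

decrease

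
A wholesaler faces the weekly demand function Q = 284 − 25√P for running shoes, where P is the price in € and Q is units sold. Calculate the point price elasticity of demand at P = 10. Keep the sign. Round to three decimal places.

At P = 10, Q = 204.943.
dQ/dP = −25/(2√P) = -3.953.
ε = (dQ/dP)(P/Q) = (-3.953)(10/204.943).
|ε| < 1, so demand is inelastic at this price.

-0.193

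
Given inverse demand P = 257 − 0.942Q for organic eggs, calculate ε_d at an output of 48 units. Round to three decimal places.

-4.684

At Q = 48, P = 257 − 0.942(48) = 211.78.
dP/dQ = −0.942, so dQ/dP = 1/(−0.942) = -1.062.
ε = (dQ/dP)(P/Q) = (-1.062)(211.78/48).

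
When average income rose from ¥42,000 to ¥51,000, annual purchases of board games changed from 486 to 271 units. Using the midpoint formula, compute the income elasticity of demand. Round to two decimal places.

ΔQ = -215, ΔI = 9000. Midpoints: Ī = 46,500, Q̄ = 378.5.
ε_I = (ΔQ/ΔI)(Ī/Q̄) = (-215/9000)(46500/378.5).

-2.93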